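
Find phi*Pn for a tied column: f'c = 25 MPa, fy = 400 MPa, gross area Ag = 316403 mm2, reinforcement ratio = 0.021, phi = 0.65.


Ast = rho * Ag = 0.021 * 316403 = 6644.463 mm2
phi*Pn = 0.65 * 0.80 * (0.85 * 25 * (316403 - 6644.463) + 400 * 6644.463) / 1000
= 4804.88 kN

4804.88


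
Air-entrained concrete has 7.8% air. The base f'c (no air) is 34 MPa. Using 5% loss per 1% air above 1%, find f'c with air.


Strength loss = (7.8 - 1) * 5 = 34.0%
f'c = 34 * (1 - 34.0/100)
= 22.44 MPa

22.44


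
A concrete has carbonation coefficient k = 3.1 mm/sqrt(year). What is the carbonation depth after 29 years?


depth = k * sqrt(t)
= 3.1 * sqrt(29)
= 16.69 mm

16.69


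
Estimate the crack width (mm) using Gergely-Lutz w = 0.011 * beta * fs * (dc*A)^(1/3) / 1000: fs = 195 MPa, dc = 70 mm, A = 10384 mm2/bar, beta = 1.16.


w = 0.011 * beta * fs * (dc * A)^(1/3) / 1000
= 0.011 * 1.16 * 195 * (70 * 10384)^(1/3) / 1000
= 0.224 mm

0.224


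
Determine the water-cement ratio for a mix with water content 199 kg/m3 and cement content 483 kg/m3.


w/c = water / cement
w/c = 199 / 483 = 0.412

0.412


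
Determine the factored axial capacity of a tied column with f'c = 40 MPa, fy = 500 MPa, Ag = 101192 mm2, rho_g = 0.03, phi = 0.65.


Ast = rho * Ag = 0.03 * 101192 = 3035.76 mm2
phi*Pn = 0.65 * 0.80 * (0.85 * 40 * (101192 - 3035.76) + 500 * 3035.76) / 1000
= 2524.7 kN

2524.7


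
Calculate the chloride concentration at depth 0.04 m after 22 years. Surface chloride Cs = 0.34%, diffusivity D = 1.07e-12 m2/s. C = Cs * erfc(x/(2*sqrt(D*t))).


t_seconds = 22 * 365.25 * 24 * 3600 = 694267200.0 s
arg = 0.04 / (2 * sqrt(1.07e-12 * 694267200.0))
= 0.7338
erfc(0.7338) = 0.2994
C = 0.34 * 0.2994 = 0.1018%

0.1018


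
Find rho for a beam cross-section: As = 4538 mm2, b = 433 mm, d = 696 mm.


rho = As / (b * d)
= 4538 / (433 * 696)
= 0.0151

0.0151


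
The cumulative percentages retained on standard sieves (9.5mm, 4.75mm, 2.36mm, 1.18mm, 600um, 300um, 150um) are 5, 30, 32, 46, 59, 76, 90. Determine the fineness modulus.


FM = sum(cumulative % retained) / 100
= 338 / 100
= 3.38

3.38


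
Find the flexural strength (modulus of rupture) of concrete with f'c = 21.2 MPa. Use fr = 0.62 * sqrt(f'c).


fr = 0.62 * sqrt(21.2)
= 2.855 MPa

2.855


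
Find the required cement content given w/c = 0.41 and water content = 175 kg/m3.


Cement = water / (w/c)
= 175 / 0.41
= 426.8 kg/m3

426.8


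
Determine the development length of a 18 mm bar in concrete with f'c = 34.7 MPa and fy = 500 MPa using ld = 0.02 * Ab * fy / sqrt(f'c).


Ab = pi * 18^2 / 4 = 254.469 mm2
ld = 0.02 * 254.469 * 500 / sqrt(34.7)
= 432.0 mm

432.0


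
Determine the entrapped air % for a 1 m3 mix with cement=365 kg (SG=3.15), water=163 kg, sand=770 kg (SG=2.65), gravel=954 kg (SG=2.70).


Vol cement = 365 / (3.15 * 1000) = 0.115873 m3
Vol water = 163 / 1000 = 0.163 m3
Vol sand = 770 / (2.65 * 1000) = 0.290566 m3
Vol gravel = 954 / (2.70 * 1000) = 0.353333 m3
Total solid + water volume = 0.922772 m3
Air = (1 - 0.922772) * 100 = 7.72%

7.72


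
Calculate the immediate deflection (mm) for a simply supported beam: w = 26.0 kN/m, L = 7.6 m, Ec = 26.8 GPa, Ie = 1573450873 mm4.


Convert: L = 7.6 m = 7600 mm, Ec = 26.8 GPa = 26800 MPa
delta = 5 * 26.0 * 7600^4 / (384 * 26800 * 1573450873)
= 26.78 mm

26.78


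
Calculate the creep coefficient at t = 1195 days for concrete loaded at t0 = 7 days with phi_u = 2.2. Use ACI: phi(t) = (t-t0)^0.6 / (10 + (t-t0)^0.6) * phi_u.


dt = 1195 - 7 = 1188
phi = 1188^0.6 / (10 + 1188^0.6) * 2.2
= 1.925

1.925


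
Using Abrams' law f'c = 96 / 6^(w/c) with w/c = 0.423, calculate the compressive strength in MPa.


f'c = 96 / 6^0.423
= 96 / 2.134
= 44.99 MPa

44.99


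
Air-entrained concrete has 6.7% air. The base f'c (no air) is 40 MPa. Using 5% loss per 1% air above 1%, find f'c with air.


Strength loss = (6.7 - 1) * 5 = 28.5%
f'c = 40 * (1 - 28.5/100)
= 28.6 MPa

28.6


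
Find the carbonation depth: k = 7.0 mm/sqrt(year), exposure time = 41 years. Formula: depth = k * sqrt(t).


depth = k * sqrt(t)
= 7.0 * sqrt(41)
= 44.82 mm

44.82


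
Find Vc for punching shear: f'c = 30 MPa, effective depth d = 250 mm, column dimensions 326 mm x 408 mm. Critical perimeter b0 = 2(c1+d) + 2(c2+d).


b0 = 2*(326 + 250) + 2*(408 + 250) = 2468 mm
Vc = 0.33 * sqrt(30) * 2468 * 250 / 1000
= 1115.22 kN

1115.22


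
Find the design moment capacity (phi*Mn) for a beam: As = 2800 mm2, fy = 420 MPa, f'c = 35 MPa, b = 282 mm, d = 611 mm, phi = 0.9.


a = As * fy / (0.85 * f'c * b)
= 2800 * 420 / (0.85 * 35 * 282)
= 140.1752 mm
Mn = As * fy * (d - a/2) / 10^6
= 636.113 kN-m
phi*Mn = 0.9 * 636.113 = 572.5 kN-m

572.5


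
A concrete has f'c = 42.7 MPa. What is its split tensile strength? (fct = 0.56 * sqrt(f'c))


fct = 0.56 * sqrt(42.7)
= 0.56 * 6.535
= 3.659 MPa

3.659


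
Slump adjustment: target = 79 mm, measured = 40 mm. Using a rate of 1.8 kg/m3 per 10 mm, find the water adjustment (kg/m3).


Difference = 79 - 40 = 39 mm
Water adjustment = 39 * 1.8 / 10 = 7.0 kg/m3

7.0


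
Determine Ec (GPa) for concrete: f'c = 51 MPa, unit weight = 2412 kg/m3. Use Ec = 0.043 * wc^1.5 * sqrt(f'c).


Ec = 0.043 * 2412^1.5 * sqrt(51) / 1000
= 36.38 GPa

36.38


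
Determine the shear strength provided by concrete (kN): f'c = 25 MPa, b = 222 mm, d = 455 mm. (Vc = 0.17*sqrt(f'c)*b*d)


Vc = 0.17 * sqrt(25) * 222 * 455 / 1000
= 85.86 kN

85.86


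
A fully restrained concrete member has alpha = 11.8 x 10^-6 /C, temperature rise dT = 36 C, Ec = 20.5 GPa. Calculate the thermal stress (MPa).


sigma = alpha * dT * Ec
= 11.8e-6 * 36 * 20.5 * 1000
= 8.708 MPa

8.708


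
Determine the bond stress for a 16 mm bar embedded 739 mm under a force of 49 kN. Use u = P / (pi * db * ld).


u = P / (pi * db * ld)
= 49 * 1000 / (pi * 16 * 739)
= 1.319 MPa

1.319


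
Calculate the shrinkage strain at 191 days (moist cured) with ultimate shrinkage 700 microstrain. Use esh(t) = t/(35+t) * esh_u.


esh(191) = 191 / (35 + 191) * 700
= 191 / 226 * 700
= 591.6 microstrain

591.6


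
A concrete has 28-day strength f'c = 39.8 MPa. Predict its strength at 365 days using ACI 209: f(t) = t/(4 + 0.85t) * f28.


f(365) = 365 / (4 + 0.85 * 365) * 39.8
= 365 / 314.25 * 39.8
= 46.23 MPa

46.23


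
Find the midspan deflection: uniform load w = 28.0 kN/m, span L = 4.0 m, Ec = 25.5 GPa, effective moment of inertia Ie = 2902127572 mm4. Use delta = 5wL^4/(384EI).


Convert: L = 4.0 m = 4000 mm, Ec = 25.5 GPa = 25500 MPa
delta = 5 * 28.0 * 4000^4 / (384 * 25500 * 2902127572)
= 1.26 mm

1.26


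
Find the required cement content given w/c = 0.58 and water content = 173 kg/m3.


Cement = water / (w/c)
= 173 / 0.58
= 298.3 kg/m3

298.3


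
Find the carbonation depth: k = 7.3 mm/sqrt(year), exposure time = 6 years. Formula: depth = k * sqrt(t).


depth = k * sqrt(t)
= 7.3 * sqrt(6)
= 17.88 mm

17.88


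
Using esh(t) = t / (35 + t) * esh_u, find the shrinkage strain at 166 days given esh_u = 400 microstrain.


esh(166) = 166 / (35 + 166) * 400
= 166 / 201 * 400
= 330.3 microstrain

330.3


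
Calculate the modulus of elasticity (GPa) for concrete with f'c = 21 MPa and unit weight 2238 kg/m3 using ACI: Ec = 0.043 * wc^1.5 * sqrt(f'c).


Ec = 0.043 * 2238^1.5 * sqrt(21) / 1000
= 20.86 GPa

20.86


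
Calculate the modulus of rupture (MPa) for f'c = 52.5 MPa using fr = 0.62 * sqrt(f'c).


fr = 0.62 * sqrt(52.5)
= 4.492 MPa

4.492


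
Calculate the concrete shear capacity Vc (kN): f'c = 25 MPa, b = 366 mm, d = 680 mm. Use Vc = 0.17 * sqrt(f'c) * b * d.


Vc = 0.17 * sqrt(25) * 366 * 680 / 1000
= 211.55 kN

211.55


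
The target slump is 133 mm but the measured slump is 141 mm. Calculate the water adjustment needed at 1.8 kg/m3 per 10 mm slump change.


Difference = 133 - 141 = -8 mm
Water adjustment = -8 * 1.8 / 10 = -1.4 kg/m3

-1.4


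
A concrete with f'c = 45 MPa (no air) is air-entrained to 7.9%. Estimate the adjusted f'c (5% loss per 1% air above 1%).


Strength loss = (7.9 - 1) * 5 = 34.5%
f'c = 45 * (1 - 34.5/100)
= 29.48 MPa

29.48


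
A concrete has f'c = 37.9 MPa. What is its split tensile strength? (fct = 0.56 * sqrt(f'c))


fct = 0.56 * sqrt(37.9)
= 0.56 * 6.156
= 3.448 MPa

3.448


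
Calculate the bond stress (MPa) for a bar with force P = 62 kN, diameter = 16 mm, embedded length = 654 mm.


u = P / (pi * db * ld)
= 62 * 1000 / (pi * 16 * 654)
= 1.886 MPa

1.886


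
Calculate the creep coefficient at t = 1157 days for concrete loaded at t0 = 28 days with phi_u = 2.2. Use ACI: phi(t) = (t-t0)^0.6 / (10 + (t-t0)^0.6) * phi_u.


dt = 1157 - 28 = 1129
phi = 1129^0.6 / (10 + 1129^0.6) * 2.2
= 1.917

1.917


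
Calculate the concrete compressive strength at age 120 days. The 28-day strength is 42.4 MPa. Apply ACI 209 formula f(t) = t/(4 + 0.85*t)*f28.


f(120) = 120 / (4 + 0.85 * 120) * 42.4
= 120 / 106.0 * 42.4
= 48.0 MPa

48.0


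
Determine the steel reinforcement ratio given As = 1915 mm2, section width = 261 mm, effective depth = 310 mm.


rho = As / (b * d)
= 1915 / (261 * 310)
= 0.0237

0.0237


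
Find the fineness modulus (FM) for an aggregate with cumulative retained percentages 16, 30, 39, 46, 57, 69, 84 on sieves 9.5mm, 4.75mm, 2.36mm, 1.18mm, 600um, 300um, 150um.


FM = sum(cumulative % retained) / 100
= 341 / 100
= 3.41

3.41


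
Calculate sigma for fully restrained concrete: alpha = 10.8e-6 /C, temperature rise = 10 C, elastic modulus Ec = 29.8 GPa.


sigma = alpha * dT * Ec
= 10.8e-6 * 10 * 29.8 * 1000
= 3.218 MPa

3.218


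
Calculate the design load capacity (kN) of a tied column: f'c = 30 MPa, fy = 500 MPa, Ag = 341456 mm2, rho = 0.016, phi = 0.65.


Ast = rho * Ag = 0.016 * 341456 = 5463.296 mm2
phi*Pn = 0.65 * 0.80 * (0.85 * 30 * (341456 - 5463.296) + 500 * 5463.296) / 1000
= 5875.72 kN

5875.72


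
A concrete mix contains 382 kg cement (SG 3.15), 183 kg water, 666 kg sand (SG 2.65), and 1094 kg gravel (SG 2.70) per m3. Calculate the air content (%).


Vol cement = 382 / (3.15 * 1000) = 0.12127 m3
Vol water = 183 / 1000 = 0.183 m3
Vol sand = 666 / (2.65 * 1000) = 0.251321 m3
Vol gravel = 1094 / (2.70 * 1000) = 0.405185 m3
Total solid + water volume = 0.960776 m3
Air = (1 - 0.960776) * 100 = 3.92%

3.92


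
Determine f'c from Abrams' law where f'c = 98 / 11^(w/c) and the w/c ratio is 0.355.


f'c = 98 / 11^0.355
= 98 / 2.343
= 41.83 MPa

41.83


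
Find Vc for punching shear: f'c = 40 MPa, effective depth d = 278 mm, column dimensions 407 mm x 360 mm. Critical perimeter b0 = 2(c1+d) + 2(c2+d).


b0 = 2*(407 + 278) + 2*(360 + 278) = 2646 mm
Vc = 0.33 * sqrt(40) * 2646 * 278 / 1000
= 1535.25 kN

1535.25


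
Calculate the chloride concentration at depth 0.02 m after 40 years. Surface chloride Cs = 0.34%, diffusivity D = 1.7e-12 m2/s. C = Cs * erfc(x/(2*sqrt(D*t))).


t_seconds = 40 * 365.25 * 24 * 3600 = 1262304000.0 s
arg = 0.02 / (2 * sqrt(1.7e-12 * 1262304000.0))
= 0.2159
erfc(0.2159) = 0.7601
C = 0.34 * 0.7601 = 0.2585%

0.2585


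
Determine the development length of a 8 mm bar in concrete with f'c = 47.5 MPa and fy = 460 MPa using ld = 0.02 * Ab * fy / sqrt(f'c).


Ab = pi * 8^2 / 4 = 50.265 mm2
ld = 0.02 * 50.265 * 460 / sqrt(47.5)
= 67.1 mm

67.1


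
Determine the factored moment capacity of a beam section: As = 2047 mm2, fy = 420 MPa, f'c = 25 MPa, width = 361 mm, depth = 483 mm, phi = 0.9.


a = As * fy / (0.85 * f'c * b)
= 2047 * 420 / (0.85 * 25 * 361)
= 112.073 mm
Mn = As * fy * (d - a/2) / 10^6
= 367.0776 kN-m
phi*Mn = 0.9 * 367.0776 = 330.37 kN-m

330.37


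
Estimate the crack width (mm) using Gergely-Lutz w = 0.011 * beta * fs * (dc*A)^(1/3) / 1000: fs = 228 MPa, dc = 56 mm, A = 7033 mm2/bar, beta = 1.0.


w = 0.011 * beta * fs * (dc * A)^(1/3) / 1000
= 0.011 * 1.0 * 228 * (56 * 7033)^(1/3) / 1000
= 0.184 mm

0.184


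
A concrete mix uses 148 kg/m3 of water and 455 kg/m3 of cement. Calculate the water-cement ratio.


w/c = water / cement
w/c = 148 / 455 = 0.325

0.325


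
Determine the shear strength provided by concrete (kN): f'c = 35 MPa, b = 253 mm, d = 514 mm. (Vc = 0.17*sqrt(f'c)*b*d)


Vc = 0.17 * sqrt(35) * 253 * 514 / 1000
= 130.79 kN

130.79


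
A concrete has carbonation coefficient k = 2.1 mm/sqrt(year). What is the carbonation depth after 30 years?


depth = k * sqrt(t)
= 2.1 * sqrt(30)
= 11.5 mm

11.5


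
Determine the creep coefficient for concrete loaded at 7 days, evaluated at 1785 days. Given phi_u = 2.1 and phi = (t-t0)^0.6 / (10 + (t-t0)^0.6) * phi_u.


dt = 1785 - 7 = 1778
phi = 1778^0.6 / (10 + 1778^0.6) * 2.1
= 1.888

1.888


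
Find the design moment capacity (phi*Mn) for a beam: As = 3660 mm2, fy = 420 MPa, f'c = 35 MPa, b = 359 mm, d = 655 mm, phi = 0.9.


a = As * fy / (0.85 * f'c * b)
= 3660 * 420 / (0.85 * 35 * 359)
= 143.9292 mm
Mn = As * fy * (d - a/2) / 10^6
= 896.242 kN-m
phi*Mn = 0.9 * 896.242 = 806.62 kN-m

806.62


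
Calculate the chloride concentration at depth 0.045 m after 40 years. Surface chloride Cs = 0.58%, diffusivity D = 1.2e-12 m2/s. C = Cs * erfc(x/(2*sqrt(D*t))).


t_seconds = 40 * 365.25 * 24 * 3600 = 1262304000.0 s
arg = 0.045 / (2 * sqrt(1.2e-12 * 1262304000.0))
= 0.5781
erfc(0.5781) = 0.4136
C = 0.58 * 0.4136 = 0.2399%

0.2399


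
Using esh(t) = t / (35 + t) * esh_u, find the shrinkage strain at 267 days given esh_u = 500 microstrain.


esh(267) = 267 / (35 + 267) * 500
= 267 / 302 * 500
= 442.1 microstrain

442.1


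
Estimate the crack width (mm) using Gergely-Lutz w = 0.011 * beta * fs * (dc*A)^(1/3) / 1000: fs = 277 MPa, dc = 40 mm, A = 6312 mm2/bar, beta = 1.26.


w = 0.011 * beta * fs * (dc * A)^(1/3) / 1000
= 0.011 * 1.26 * 277 * (40 * 6312)^(1/3) / 1000
= 0.243 mm

0.243


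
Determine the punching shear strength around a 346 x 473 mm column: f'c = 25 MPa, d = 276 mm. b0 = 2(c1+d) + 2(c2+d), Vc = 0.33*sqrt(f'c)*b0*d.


b0 = 2*(346 + 276) + 2*(473 + 276) = 2742 mm
Vc = 0.33 * sqrt(25) * 2742 * 276 / 1000
= 1248.71 kN

1248.71


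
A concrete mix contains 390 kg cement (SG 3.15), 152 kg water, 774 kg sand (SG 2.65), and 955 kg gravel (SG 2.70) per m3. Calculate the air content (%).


Vol cement = 390 / (3.15 * 1000) = 0.12381 m3
Vol water = 152 / 1000 = 0.152 m3
Vol sand = 774 / (2.65 * 1000) = 0.292075 m3
Vol gravel = 955 / (2.70 * 1000) = 0.353704 m3
Total solid + water volume = 0.921589 m3
Air = (1 - 0.921589) * 100 = 7.84%

7.84


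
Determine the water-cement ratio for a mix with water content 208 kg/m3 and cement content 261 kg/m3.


w/c = water / cement
w/c = 208 / 261 = 0.797

0.797


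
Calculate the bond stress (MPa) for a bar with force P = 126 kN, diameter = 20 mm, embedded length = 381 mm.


u = P / (pi * db * ld)
= 126 * 1000 / (pi * 20 * 381)
= 5.263 MPa

5.263


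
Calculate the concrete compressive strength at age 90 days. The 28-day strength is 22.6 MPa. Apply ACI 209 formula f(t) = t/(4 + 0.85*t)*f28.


f(90) = 90 / (4 + 0.85 * 90) * 22.6
= 90 / 80.5 * 22.6
= 25.27 MPa

25.27


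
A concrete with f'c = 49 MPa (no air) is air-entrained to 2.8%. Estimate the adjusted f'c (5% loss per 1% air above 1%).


Strength loss = (2.8 - 1) * 5 = 9.0%
f'c = 49 * (1 - 9.0/100)
= 44.59 MPa

44.59


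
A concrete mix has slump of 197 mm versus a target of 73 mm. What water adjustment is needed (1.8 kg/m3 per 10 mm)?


Difference = 73 - 197 = -124 mm
Water adjustment = -124 * 1.8 / 10 = -22.3 kg/m3

-22.3


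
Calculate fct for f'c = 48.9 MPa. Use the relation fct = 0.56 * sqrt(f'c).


fct = 0.56 * sqrt(48.9)
= 0.56 * 6.993
= 3.916 MPa

3.916


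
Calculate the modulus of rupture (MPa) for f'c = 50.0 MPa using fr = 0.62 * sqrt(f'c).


fr = 0.62 * sqrt(50.0)
= 4.384 MPa

4.384


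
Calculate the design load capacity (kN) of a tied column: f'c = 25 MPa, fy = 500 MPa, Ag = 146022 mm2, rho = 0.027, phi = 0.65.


Ast = rho * Ag = 0.027 * 146022 = 3942.594 mm2
phi*Pn = 0.65 * 0.80 * (0.85 * 25 * (146022 - 3942.594) + 500 * 3942.594) / 1000
= 2595.05 kN

2595.05


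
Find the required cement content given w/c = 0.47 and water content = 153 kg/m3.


Cement = water / (w/c)
= 153 / 0.47
= 325.5 kg/m3

325.5


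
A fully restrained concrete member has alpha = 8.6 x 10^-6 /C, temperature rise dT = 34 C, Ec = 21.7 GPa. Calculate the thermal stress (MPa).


sigma = alpha * dT * Ec
= 8.6e-6 * 34 * 21.7 * 1000
= 6.345 MPa

6.345


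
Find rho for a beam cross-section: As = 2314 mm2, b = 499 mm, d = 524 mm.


rho = As / (b * d)
= 2314 / (499 * 524)
= 0.0088

0.0088


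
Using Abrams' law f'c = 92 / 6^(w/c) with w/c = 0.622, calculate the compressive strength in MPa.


f'c = 92 / 6^0.622
= 92 / 3.048
= 30.18 MPa

30.18


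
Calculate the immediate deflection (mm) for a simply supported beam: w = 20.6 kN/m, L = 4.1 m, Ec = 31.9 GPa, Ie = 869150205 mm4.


Convert: L = 4.1 m = 4100 mm, Ec = 31.9 GPa = 31900 MPa
delta = 5 * 20.6 * 4100^4 / (384 * 31900 * 869150205)
= 2.73 mm

2.73


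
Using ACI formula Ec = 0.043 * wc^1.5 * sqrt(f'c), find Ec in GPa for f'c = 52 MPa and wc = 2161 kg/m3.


Ec = 0.043 * 2161^1.5 * sqrt(52) / 1000
= 31.15 GPa

31.15


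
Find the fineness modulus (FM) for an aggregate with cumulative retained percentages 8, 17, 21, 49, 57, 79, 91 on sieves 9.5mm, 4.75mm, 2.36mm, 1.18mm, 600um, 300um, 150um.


FM = sum(cumulative % retained) / 100
= 322 / 100
= 3.22

3.22


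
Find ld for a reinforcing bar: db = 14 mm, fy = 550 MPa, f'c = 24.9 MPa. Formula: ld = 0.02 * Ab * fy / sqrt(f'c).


Ab = pi * 14^2 / 4 = 153.938 mm2
ld = 0.02 * 153.938 * 550 / sqrt(24.9)
= 339.3 mm

339.3


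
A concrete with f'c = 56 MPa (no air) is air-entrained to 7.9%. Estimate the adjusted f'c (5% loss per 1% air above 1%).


Strength loss = (7.9 - 1) * 5 = 34.5%
f'c = 56 * (1 - 34.5/100)
= 36.68 MPa

36.68


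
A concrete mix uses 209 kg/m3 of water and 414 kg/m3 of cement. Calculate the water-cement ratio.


w/c = water / cement
w/c = 209 / 414 = 0.505

0.505


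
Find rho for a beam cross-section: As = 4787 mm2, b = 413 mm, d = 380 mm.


rho = As / (b * d)
= 4787 / (413 * 380)
= 0.0305

0.0305


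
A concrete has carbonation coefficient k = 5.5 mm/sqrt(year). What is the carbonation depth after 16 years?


depth = k * sqrt(t)
= 5.5 * sqrt(16)
= 22.0 mm

22.0


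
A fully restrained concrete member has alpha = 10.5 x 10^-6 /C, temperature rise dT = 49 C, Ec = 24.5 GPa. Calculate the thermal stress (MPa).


sigma = alpha * dT * Ec
= 10.5e-6 * 49 * 24.5 * 1000
= 12.605 MPa

12.605


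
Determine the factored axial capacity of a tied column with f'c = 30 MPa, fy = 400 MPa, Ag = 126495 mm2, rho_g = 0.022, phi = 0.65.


Ast = rho * Ag = 0.022 * 126495 = 2782.89 mm2
phi*Pn = 0.65 * 0.80 * (0.85 * 30 * (126495 - 2782.89) + 400 * 2782.89) / 1000
= 2219.26 kN

2219.26


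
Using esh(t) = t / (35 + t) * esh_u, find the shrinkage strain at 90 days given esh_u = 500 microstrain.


esh(90) = 90 / (35 + 90) * 500
= 90 / 125 * 500
= 360.0 microstrain

360.0


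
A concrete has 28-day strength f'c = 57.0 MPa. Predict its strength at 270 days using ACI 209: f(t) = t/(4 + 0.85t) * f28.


f(270) = 270 / (4 + 0.85 * 270) * 57.0
= 270 / 233.5 * 57.0
= 65.91 MPa

65.91


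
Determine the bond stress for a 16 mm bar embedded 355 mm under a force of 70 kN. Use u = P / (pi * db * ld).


u = P / (pi * db * ld)
= 70 * 1000 / (pi * 16 * 355)
= 3.923 MPa

3.923


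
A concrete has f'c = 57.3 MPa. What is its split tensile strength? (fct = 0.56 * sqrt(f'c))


fct = 0.56 * sqrt(57.3)
= 0.56 * 7.57
= 4.239 MPa

4.239


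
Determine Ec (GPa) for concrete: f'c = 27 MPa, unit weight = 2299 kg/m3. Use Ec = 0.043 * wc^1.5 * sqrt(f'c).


Ec = 0.043 * 2299^1.5 * sqrt(27) / 1000
= 24.63 GPa

24.63


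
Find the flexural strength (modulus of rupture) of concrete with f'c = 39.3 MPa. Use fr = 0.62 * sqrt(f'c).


fr = 0.62 * sqrt(39.3)
= 3.887 MPa

3.887


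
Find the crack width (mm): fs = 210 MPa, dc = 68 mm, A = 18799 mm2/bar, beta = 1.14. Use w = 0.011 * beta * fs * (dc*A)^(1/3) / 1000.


w = 0.011 * beta * fs * (dc * A)^(1/3) / 1000
= 0.011 * 1.14 * 210 * (68 * 18799)^(1/3) / 1000
= 0.286 mm

0.286


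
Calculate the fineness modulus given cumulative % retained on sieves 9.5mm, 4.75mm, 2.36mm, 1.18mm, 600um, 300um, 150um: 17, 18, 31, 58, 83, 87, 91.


FM = sum(cumulative % retained) / 100
= 385 / 100
= 3.85

3.85


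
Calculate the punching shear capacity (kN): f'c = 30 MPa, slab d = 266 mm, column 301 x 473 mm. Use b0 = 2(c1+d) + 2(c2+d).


b0 = 2*(301 + 266) + 2*(473 + 266) = 2612 mm
Vc = 0.33 * sqrt(30) * 2612 * 266 / 1000
= 1255.83 kN

1255.83


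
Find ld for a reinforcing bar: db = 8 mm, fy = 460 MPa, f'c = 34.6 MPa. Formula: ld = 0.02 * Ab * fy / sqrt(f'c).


Ab = pi * 8^2 / 4 = 50.265 mm2
ld = 0.02 * 50.265 * 460 / sqrt(34.6)
= 78.6 mm

78.6


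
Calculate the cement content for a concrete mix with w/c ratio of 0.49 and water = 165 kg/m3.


Cement = water / (w/c)
= 165 / 0.49
= 336.7 kg/m3

336.7


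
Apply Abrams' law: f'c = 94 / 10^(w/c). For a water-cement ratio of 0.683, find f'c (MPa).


f'c = 94 / 10^0.683
= 94 / 4.819
= 19.5 MPa

19.5


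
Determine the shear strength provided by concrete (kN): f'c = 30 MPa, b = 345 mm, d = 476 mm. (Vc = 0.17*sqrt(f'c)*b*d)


Vc = 0.17 * sqrt(30) * 345 * 476 / 1000
= 152.91 kN

152.91


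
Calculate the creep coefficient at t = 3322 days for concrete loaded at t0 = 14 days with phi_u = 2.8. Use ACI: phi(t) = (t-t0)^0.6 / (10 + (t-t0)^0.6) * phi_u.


dt = 3322 - 14 = 3308
phi = 3308^0.6 / (10 + 3308^0.6) * 2.8
= 2.599

2.599


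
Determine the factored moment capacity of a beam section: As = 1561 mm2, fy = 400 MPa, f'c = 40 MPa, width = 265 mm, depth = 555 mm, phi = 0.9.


a = As * fy / (0.85 * f'c * b)
= 1561 * 400 / (0.85 * 40 * 265)
= 69.3008 mm
Mn = As * fy * (d - a/2) / 10^6
= 324.9063 kN-m
phi*Mn = 0.9 * 324.9063 = 292.42 kN-m

292.42


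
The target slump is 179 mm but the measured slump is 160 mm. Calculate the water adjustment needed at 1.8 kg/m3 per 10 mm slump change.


Difference = 179 - 160 = 19 mm
Water adjustment = 19 * 1.8 / 10 = 3.4 kg/m3

3.4


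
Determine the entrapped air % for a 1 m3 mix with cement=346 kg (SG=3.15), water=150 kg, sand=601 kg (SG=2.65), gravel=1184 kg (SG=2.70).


Vol cement = 346 / (3.15 * 1000) = 0.109841 m3
Vol water = 150 / 1000 = 0.15 m3
Vol sand = 601 / (2.65 * 1000) = 0.226792 m3
Vol gravel = 1184 / (2.70 * 1000) = 0.438519 m3
Total solid + water volume = 0.925152 m3
Air = (1 - 0.925152) * 100 = 7.48%

7.48


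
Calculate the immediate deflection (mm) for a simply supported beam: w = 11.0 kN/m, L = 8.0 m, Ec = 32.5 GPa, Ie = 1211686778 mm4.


Convert: L = 8.0 m = 8000 mm, Ec = 32.5 GPa = 32500 MPa
delta = 5 * 11.0 * 8000^4 / (384 * 32500 * 1211686778)
= 14.9 mm

14.9


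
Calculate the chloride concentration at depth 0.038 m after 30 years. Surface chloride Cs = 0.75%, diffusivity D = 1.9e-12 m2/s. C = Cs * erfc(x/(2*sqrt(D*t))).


t_seconds = 30 * 365.25 * 24 * 3600 = 946728000.0 s
arg = 0.038 / (2 * sqrt(1.9e-12 * 946728000.0))
= 0.448
erfc(0.448) = 0.5264
C = 0.75 * 0.5264 = 0.3948%

0.3948


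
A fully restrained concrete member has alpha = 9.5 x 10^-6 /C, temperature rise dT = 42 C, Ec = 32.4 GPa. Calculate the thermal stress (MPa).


sigma = alpha * dT * Ec
= 9.5e-6 * 42 * 32.4 * 1000
= 12.928 MPa

12.928


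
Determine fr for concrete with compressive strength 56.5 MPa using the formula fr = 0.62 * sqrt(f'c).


fr = 0.62 * sqrt(56.5)
= 4.66 MPa

4.66


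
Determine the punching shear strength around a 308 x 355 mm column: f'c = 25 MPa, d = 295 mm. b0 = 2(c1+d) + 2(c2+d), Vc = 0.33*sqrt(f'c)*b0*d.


b0 = 2*(308 + 295) + 2*(355 + 295) = 2506 mm
Vc = 0.33 * sqrt(25) * 2506 * 295 / 1000
= 1219.8 kN

1219.8


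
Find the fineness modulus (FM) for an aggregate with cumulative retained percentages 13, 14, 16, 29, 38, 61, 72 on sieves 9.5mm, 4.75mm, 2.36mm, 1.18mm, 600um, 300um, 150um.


FM = sum(cumulative % retained) / 100
= 243 / 100
= 2.43

2.43


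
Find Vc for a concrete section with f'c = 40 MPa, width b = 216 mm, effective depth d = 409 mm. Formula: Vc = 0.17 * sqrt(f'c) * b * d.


Vc = 0.17 * sqrt(40) * 216 * 409 / 1000
= 94.99 kN

94.99


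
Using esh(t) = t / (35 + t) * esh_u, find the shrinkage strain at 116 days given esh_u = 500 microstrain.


esh(116) = 116 / (35 + 116) * 500
= 116 / 151 * 500
= 384.1 microstrain

384.1


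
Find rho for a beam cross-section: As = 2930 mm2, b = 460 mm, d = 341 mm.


rho = As / (b * d)
= 2930 / (460 * 341)
= 0.0187

0.0187


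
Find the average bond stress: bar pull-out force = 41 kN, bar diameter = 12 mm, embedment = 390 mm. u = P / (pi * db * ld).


u = P / (pi * db * ld)
= 41 * 1000 / (pi * 12 * 390)
= 2.789 MPa

2.789


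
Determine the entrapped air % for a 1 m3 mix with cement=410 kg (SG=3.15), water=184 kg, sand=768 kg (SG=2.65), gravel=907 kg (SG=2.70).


Vol cement = 410 / (3.15 * 1000) = 0.130159 m3
Vol water = 184 / 1000 = 0.184 m3
Vol sand = 768 / (2.65 * 1000) = 0.289811 m3
Vol gravel = 907 / (2.70 * 1000) = 0.335926 m3
Total solid + water volume = 0.939896 m3
Air = (1 - 0.939896) * 100 = 6.01%

6.01


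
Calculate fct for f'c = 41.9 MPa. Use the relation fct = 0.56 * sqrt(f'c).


fct = 0.56 * sqrt(41.9)
= 0.56 * 6.473
= 3.625 MPa

3.625


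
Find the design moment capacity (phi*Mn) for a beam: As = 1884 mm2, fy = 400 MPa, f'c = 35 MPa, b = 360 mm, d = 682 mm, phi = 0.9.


a = As * fy / (0.85 * f'c * b)
= 1884 * 400 / (0.85 * 35 * 360)
= 70.3641 mm
Mn = As * fy * (d - a/2) / 10^6
= 487.442 kN-m
phi*Mn = 0.9 * 487.442 = 438.7 kN-m

438.7


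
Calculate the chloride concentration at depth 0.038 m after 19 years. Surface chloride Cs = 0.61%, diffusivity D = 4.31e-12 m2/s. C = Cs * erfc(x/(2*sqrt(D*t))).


t_seconds = 19 * 365.25 * 24 * 3600 = 599594400.0 s
arg = 0.038 / (2 * sqrt(4.31e-12 * 599594400.0))
= 0.3738
erfc(0.3738) = 0.5971
C = 0.61 * 0.5971 = 0.3642%

0.3642


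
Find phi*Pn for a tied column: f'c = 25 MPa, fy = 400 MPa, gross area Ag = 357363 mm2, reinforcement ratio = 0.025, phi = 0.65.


Ast = rho * Ag = 0.025 * 357363 = 8934.075 mm2
phi*Pn = 0.65 * 0.80 * (0.85 * 25 * (357363 - 8934.075) + 400 * 8934.075) / 1000
= 5708.43 kN

5708.43


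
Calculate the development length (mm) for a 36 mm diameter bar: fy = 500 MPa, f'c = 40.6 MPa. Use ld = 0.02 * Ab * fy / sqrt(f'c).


Ab = pi * 36^2 / 4 = 1017.876 mm2
ld = 0.02 * 1017.876 * 500 / sqrt(40.6)
= 1597.5 mm

1597.5


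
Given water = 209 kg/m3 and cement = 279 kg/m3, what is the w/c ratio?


w/c = water / cement
w/c = 209 / 279 = 0.749

0.749


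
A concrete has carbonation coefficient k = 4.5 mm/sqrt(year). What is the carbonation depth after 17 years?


depth = k * sqrt(t)
= 4.5 * sqrt(17)
= 18.55 mm

18.55


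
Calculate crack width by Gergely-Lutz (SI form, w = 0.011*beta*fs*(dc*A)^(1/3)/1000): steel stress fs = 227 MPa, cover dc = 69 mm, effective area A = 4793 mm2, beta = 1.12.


w = 0.011 * beta * fs * (dc * A)^(1/3) / 1000
= 0.011 * 1.12 * 227 * (69 * 4793)^(1/3) / 1000
= 0.193 mm

0.193


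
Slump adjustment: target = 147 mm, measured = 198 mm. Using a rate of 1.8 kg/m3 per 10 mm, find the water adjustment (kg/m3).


Difference = 147 - 198 = -51 mm
Water adjustment = -51 * 1.8 / 10 = -9.2 kg/m3

-9.2


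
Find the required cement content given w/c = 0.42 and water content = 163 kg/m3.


Cement = water / (w/c)
= 163 / 0.42
= 388.1 kg/m3

388.1


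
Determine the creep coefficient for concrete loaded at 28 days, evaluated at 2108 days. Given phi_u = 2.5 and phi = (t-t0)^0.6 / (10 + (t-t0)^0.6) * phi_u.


dt = 2108 - 28 = 2080
phi = 2080^0.6 / (10 + 2080^0.6) * 2.5
= 2.268

2.268


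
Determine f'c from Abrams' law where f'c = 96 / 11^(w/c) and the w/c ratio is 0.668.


f'c = 96 / 11^0.668
= 96 / 4.962
= 19.35 MPa

19.35


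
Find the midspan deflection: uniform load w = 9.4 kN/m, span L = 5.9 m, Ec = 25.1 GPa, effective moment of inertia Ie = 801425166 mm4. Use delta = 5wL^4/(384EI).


Convert: L = 5.9 m = 5900 mm, Ec = 25.1 GPa = 25100 MPa
delta = 5 * 9.4 * 5900^4 / (384 * 25100 * 801425166)
= 7.37 mm

7.37


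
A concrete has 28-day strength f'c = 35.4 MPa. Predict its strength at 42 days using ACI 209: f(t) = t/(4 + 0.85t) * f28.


f(42) = 42 / (4 + 0.85 * 42) * 35.4
= 42 / 39.7 * 35.4
= 37.45 MPa

37.45


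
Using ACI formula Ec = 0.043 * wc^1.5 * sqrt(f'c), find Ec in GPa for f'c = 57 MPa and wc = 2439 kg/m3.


Ec = 0.043 * 2439^1.5 * sqrt(57) / 1000
= 39.1 GPa

39.1


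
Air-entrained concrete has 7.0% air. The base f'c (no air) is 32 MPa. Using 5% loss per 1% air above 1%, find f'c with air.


Strength loss = (7.0 - 1) * 5 = 30.0%
f'c = 32 * (1 - 30.0/100)
= 22.4 MPa

22.4


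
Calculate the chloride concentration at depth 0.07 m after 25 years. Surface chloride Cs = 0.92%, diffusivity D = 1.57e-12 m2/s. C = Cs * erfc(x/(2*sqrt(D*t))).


t_seconds = 25 * 365.25 * 24 * 3600 = 788940000.0 s
arg = 0.07 / (2 * sqrt(1.57e-12 * 788940000.0))
= 0.9945
erfc(0.9945) = 0.1596
C = 0.92 * 0.1596 = 0.1468%

0.1468


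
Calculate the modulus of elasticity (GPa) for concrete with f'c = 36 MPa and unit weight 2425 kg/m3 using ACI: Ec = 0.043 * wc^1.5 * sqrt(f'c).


Ec = 0.043 * 2425^1.5 * sqrt(36) / 1000
= 30.81 GPa

30.81


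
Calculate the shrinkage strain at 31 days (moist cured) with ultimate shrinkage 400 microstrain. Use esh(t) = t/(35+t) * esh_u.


esh(31) = 31 / (35 + 31) * 400
= 31 / 66 * 400
= 187.9 microstrain

187.9


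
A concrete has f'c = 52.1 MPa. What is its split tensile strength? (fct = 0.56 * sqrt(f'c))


fct = 0.56 * sqrt(52.1)
= 0.56 * 7.218
= 4.042 MPa

4.042


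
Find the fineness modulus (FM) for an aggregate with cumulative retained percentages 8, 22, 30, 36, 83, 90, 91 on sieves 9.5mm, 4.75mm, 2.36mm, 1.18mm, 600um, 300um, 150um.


FM = sum(cumulative % retained) / 100
= 360 / 100
= 3.6

3.6


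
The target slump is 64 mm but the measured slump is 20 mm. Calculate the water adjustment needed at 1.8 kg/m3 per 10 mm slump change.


Difference = 64 - 20 = 44 mm
Water adjustment = 44 * 1.8 / 10 = 7.9 kg/m3

7.9


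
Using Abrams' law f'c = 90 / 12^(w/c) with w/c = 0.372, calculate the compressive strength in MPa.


f'c = 90 / 12^0.372
= 90 / 2.52
= 35.71 MPa

35.71


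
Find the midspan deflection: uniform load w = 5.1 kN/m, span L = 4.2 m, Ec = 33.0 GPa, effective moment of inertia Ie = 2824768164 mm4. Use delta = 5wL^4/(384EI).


Convert: L = 4.2 m = 4200 mm, Ec = 33.0 GPa = 33000 MPa
delta = 5 * 5.1 * 4200^4 / (384 * 33000 * 2824768164)
= 0.22 mm

0.22


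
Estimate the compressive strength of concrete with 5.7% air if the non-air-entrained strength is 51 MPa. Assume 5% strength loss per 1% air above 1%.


Strength loss = (5.7 - 1) * 5 = 23.5%
f'c = 51 * (1 - 23.5/100)
= 39.02 MPa

39.02


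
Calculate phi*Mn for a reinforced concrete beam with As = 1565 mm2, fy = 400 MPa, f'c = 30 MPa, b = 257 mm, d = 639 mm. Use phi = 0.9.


a = As * fy / (0.85 * f'c * b)
= 1565 * 400 / (0.85 * 30 * 257)
= 95.5215 mm
Mn = As * fy * (d - a/2) / 10^6
= 370.1158 kN-m
phi*Mn = 0.9 * 370.1158 = 333.1 kN-m

333.1


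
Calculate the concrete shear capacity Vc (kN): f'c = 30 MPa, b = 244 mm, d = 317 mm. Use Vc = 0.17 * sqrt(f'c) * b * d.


Vc = 0.17 * sqrt(30) * 244 * 317 / 1000
= 72.02 kN

72.02


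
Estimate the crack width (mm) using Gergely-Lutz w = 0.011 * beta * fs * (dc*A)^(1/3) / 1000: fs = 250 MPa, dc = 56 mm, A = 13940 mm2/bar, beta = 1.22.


w = 0.011 * beta * fs * (dc * A)^(1/3) / 1000
= 0.011 * 1.22 * 250 * (56 * 13940)^(1/3) / 1000
= 0.309 mm

0.309


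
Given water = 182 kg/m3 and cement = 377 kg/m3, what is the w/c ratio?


w/c = water / cement
w/c = 182 / 377 = 0.483

0.483


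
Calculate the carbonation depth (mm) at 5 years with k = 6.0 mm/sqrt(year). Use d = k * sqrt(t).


depth = k * sqrt(t)
= 6.0 * sqrt(5)
= 13.42 mm

13.42


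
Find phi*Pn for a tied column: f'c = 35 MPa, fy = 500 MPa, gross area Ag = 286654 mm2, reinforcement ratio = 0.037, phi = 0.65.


Ast = rho * Ag = 0.037 * 286654 = 10606.198 mm2
phi*Pn = 0.65 * 0.80 * (0.85 * 35 * (286654 - 10606.198) + 500 * 10606.198) / 1000
= 7028.07 kN

7028.07


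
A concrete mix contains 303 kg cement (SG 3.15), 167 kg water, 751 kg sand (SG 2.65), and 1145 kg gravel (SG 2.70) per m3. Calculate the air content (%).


Vol cement = 303 / (3.15 * 1000) = 0.09619 m3
Vol water = 167 / 1000 = 0.167 m3
Vol sand = 751 / (2.65 * 1000) = 0.283396 m3
Vol gravel = 1145 / (2.70 * 1000) = 0.424074 m3
Total solid + water volume = 0.970661 m3
Air = (1 - 0.970661) * 100 = 2.93%

2.93


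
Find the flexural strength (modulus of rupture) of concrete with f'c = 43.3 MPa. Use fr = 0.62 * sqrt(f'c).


fr = 0.62 * sqrt(43.3)
= 4.08 MPa

4.08


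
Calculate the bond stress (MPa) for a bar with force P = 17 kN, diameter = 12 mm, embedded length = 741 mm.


u = P / (pi * db * ld)
= 17 * 1000 / (pi * 12 * 741)
= 0.609 MPa

0.609


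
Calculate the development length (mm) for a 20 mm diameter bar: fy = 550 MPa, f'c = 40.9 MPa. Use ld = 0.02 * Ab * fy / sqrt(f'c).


Ab = pi * 20^2 / 4 = 314.159 mm2
ld = 0.02 * 314.159 * 550 / sqrt(40.9)
= 540.4 mm

540.4


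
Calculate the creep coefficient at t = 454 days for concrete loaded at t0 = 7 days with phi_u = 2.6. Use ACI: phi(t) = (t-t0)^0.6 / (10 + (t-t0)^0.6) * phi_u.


dt = 454 - 7 = 447
phi = 447^0.6 / (10 + 447^0.6) * 2.6
= 2.069

2.069


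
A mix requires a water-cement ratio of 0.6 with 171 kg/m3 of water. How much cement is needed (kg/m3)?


Cement = water / (w/c)
= 171 / 0.6
= 285.0 kg/m3

285.0


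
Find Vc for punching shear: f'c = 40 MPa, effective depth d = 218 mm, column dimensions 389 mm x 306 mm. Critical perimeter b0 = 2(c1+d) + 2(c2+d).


b0 = 2*(389 + 218) + 2*(306 + 218) = 2262 mm
Vc = 0.33 * sqrt(40) * 2262 * 218 / 1000
= 1029.18 kN

1029.18


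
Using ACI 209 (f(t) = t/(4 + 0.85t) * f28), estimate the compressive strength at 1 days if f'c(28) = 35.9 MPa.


f(1) = 1 / (4 + 0.85 * 1) * 35.9
= 1 / 4.85 * 35.9
= 7.4 MPa

7.4


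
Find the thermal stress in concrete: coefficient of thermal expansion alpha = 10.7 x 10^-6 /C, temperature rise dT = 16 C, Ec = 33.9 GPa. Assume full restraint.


sigma = alpha * dT * Ec
= 10.7e-6 * 16 * 33.9 * 1000
= 5.804 MPa

5.804


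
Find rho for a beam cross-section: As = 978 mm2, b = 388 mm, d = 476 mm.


rho = As / (b * d)
= 978 / (388 * 476)
= 0.0053

0.0053


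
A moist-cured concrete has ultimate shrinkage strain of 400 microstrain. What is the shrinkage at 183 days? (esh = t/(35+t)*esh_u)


esh(183) = 183 / (35 + 183) * 400
= 183 / 218 * 400
= 335.8 microstrain

335.8


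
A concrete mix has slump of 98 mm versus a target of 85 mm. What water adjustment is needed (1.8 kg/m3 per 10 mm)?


Difference = 85 - 98 = -13 mm
Water adjustment = -13 * 1.8 / 10 = -2.3 kg/m3

-2.3


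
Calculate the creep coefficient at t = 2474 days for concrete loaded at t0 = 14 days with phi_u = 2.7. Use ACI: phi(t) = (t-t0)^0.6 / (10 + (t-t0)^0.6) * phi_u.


dt = 2474 - 14 = 2460
phi = 2460^0.6 / (10 + 2460^0.6) * 2.7
= 2.472

2.472


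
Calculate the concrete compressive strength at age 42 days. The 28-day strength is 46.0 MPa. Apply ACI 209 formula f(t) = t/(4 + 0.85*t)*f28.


f(42) = 42 / (4 + 0.85 * 42) * 46.0
= 42 / 39.7 * 46.0
= 48.66 MPa

48.66


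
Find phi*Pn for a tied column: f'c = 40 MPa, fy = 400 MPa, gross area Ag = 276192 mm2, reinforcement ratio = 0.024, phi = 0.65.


Ast = rho * Ag = 0.024 * 276192 = 6628.608 mm2
phi*Pn = 0.65 * 0.80 * (0.85 * 40 * (276192 - 6628.608) + 400 * 6628.608) / 1000
= 6144.63 kN

6144.63


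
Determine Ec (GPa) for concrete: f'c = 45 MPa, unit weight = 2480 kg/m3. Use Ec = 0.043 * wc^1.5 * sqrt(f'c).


Ec = 0.043 * 2480^1.5 * sqrt(45) / 1000
= 35.62 GPa

35.62


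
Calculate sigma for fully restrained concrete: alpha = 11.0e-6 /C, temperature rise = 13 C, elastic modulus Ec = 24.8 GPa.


sigma = alpha * dT * Ec
= 11.0e-6 * 13 * 24.8 * 1000
= 3.546 MPa

3.546


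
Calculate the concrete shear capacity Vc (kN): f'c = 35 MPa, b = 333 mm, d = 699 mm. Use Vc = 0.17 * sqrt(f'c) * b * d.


Vc = 0.17 * sqrt(35) * 333 * 699 / 1000
= 234.1 kN

234.1


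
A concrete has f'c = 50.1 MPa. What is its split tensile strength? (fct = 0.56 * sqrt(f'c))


fct = 0.56 * sqrt(50.1)
= 0.56 * 7.078
= 3.964 MPa

3.964


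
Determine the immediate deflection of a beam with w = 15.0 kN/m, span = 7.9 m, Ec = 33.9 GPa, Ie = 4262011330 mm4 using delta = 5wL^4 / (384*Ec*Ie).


Convert: L = 7.9 m = 7900 mm, Ec = 33.9 GPa = 33900 MPa
delta = 5 * 15.0 * 7900^4 / (384 * 33900 * 4262011330)
= 5.27 mm

5.27


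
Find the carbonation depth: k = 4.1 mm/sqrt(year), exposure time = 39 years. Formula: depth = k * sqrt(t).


depth = k * sqrt(t)
= 4.1 * sqrt(39)
= 25.6 mm

25.6


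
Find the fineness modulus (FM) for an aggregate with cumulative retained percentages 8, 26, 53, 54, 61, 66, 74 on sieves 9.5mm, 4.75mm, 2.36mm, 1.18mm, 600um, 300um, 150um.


FM = sum(cumulative % retained) / 100
= 342 / 100
= 3.42

3.42


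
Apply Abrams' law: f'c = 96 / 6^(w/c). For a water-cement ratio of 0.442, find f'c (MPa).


f'c = 96 / 6^0.442
= 96 / 2.208
= 43.48 MPa

43.48


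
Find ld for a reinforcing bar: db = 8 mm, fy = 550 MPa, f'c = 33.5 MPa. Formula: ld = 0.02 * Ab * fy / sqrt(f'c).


Ab = pi * 8^2 / 4 = 50.265 mm2
ld = 0.02 * 50.265 * 550 / sqrt(33.5)
= 95.5 mm

95.5


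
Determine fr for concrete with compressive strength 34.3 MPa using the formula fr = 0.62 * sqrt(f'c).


fr = 0.62 * sqrt(34.3)
= 3.631 MPa

3.631


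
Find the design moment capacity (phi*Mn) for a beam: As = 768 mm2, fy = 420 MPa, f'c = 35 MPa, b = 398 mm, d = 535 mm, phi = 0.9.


a = As * fy / (0.85 * f'c * b)
= 768 * 420 / (0.85 * 35 * 398)
= 27.2421 mm
Mn = As * fy * (d - a/2) / 10^6
= 168.176 kN-m
phi*Mn = 0.9 * 168.176 = 151.36 kN-m

151.36


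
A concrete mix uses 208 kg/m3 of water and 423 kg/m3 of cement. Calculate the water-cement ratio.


w/c = water / cement
w/c = 208 / 423 = 0.492

0.492


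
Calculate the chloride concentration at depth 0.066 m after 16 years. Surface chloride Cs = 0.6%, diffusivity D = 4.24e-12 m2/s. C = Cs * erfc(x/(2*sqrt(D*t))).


t_seconds = 16 * 365.25 * 24 * 3600 = 504921600.0 s
arg = 0.066 / (2 * sqrt(4.24e-12 * 504921600.0))
= 0.7132
erfc(0.7132) = 0.3131
C = 0.6 * 0.3131 = 0.1879%

0.1879


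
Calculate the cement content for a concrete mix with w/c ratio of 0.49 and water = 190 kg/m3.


Cement = water / (w/c)
= 190 / 0.49
= 387.8 kg/m3

387.8


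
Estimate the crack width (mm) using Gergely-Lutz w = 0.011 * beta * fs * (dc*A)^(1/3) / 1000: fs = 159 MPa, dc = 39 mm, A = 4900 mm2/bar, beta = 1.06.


w = 0.011 * beta * fs * (dc * A)^(1/3) / 1000
= 0.011 * 1.06 * 159 * (39 * 4900)^(1/3) / 1000
= 0.107 mm

0.107


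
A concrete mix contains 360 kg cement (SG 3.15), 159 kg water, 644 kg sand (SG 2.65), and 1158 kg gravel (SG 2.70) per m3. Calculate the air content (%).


Vol cement = 360 / (3.15 * 1000) = 0.114286 m3
Vol water = 159 / 1000 = 0.159 m3
Vol sand = 644 / (2.65 * 1000) = 0.243019 m3
Vol gravel = 1158 / (2.70 * 1000) = 0.428889 m3
Total solid + water volume = 0.945193 m3
Air = (1 - 0.945193) * 100 = 5.48%

5.48


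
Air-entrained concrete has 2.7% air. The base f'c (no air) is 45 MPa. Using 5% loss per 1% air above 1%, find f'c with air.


Strength loss = (2.7 - 1) * 5 = 8.5%
f'c = 45 * (1 - 8.5/100)
= 41.18 MPa

41.18
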